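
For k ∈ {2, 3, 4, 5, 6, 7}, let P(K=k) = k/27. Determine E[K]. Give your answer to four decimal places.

E[K] = Σ k·P(K=k)
 = 2·2/27 + 3·1/9 + 4·4/27 + 5·5/27 + 6·2/9 + 7·7/27
 = 4/27 + 1/3 + 16/27 + 25/27 + 4/3 + 49/27
 = 139/27

5.1481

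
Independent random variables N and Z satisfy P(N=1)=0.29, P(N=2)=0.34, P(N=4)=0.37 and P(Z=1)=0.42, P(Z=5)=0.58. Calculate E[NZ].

E[NZ] = Σ_n Σ_z nz · P(N=n)P(Z=z)
 = 1·0.1218 + 5·0.1682 + 2·0.1428 + 10·0.1972 + 4·0.1554 + 20·0.2146
 = 0.1218 + 0.841 + 0.2856 + 1.972 + 0.6216 + 4.292
 = 8.134

8.134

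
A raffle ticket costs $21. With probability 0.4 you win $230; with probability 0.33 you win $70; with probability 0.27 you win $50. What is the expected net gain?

E[payout] = 230·0.4 + 70·0.33 + 50·0.27
 = 92 + 23.1 + 13.5
 = 128.6
Net = 128.6 - 21 = 107.6

107.6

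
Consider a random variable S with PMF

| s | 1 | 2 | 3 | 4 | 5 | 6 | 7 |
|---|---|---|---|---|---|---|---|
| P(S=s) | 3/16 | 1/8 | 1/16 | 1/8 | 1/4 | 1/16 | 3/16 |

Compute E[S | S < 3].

P(S < 3) = 3/16 + 1/8 = 5/16.
E[S | S < 3] = [1·3/16 + 2·1/8] / (5/16)
 = 7/16 / (5/16)
 = 7/5

1.4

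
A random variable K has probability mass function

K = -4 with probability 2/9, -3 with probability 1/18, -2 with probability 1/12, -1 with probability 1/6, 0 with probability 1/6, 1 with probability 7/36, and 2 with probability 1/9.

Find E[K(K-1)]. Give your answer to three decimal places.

E[K(K-1)] = Σ k(k-1)·P(K=k)
 = 20·2/9 + 12·1/18 + 6·1/12 + 2·1/6 + 0·1/6 + 0·7/36 + 2·1/9
 = 40/9 + 2/3 + 1/2 + 1/3 + 0 + 0 + 2/9
 = 37/6

6.167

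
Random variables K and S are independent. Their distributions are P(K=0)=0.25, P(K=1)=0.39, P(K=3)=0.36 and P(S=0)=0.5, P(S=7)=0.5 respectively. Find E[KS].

5.145

E[KS] = Σ_k Σ_s ks · P(K=k)P(S=s)
 = 0·0.125 + 0·0.125 + 0·0.195 + 7·0.195 + 0·0.18 + 21·0.18
 = 0 + 0 + 0 + 1.365 + 0 + 3.78
 = 5.145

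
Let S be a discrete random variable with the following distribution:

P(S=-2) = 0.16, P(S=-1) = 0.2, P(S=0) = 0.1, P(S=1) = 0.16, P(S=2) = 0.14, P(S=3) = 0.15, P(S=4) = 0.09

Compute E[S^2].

E[S^2] = Σ s^2·P(S=s)
 = 4·0.16 + 1·0.2 + 0·0.1 + 1·0.16 + 4·0.14 + 9·0.15 + 16·0.09
 = 0.64 + 0.2 + 0 + 0.16 + 0.56 + 1.35 + 1.44
 = 4.35

4.35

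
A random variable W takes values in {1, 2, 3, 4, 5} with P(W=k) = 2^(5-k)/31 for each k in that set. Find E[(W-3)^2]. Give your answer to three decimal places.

E[(W-3)^2] = Σ (w-3)^2·P(W=w)
 = 4·16/31 + 1·8/31 + 0·4/31 + 1·2/31 + 4·1/31
 = 64/31 + 8/31 + 0 + 2/31 + 4/31
 = 78/31

2.516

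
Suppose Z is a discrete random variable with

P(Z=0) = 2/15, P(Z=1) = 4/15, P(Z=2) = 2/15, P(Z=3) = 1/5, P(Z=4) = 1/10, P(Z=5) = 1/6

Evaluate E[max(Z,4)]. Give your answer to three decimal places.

4.167

E[max(Z,4)] = Σ max(z,4)·P(Z=z)
 = 4·2/15 + 4·4/15 + 4·2/15 + 4·1/5 + 4·1/10 + 5·1/6
 = 8/15 + 16/15 + 8/15 + 4/5 + 2/5 + 5/6
 = 25/6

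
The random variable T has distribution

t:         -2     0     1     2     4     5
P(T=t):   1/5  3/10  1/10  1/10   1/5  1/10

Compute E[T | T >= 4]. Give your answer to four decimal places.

P(T >= 4) = 1/5 + 1/10 = 3/10.
E[T | T >= 4] = [4·1/5 + 5·1/10] / (3/10)
 = 13/10 / (3/10)
 = 13/3

4.3333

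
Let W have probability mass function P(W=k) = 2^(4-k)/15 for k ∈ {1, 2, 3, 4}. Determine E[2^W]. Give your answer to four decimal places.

E[2^W] = Σ 2^w·P(W=w)
 = 2·8/15 + 4·4/15 + 8·2/15 + 16·1/15
 = 16/15 + 16/15 + 16/15 + 16/15
 = 64/15

4.2667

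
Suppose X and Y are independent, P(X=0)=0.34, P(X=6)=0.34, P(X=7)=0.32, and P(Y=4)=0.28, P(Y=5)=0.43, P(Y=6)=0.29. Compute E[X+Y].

E[X+Y] = Σ_x Σ_y (x+y) · P(X=x)P(Y=y)
 = 4·0.0952 + 5·0.1462 + 6·0.0986 + 10·0.0952 + 11·0.1462 + 12·0.0986 + 11·0.0896 + 12·0.1376 + 13·0.0928
 = 0.3808 + 0.731 + 0.5916 + 0.952 + 1.6082 + 1.1832 + 0.9856 + 1.6512 + 1.2064
 = 9.29

9.29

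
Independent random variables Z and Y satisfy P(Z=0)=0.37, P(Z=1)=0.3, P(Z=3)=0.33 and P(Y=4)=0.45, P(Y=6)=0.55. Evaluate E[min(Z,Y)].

1.29

E[min(Z,Y)] = Σ_z Σ_y min(z,y) · P(Z=z)P(Y=y)
 = 0·0.1665 + 0·0.2035 + 1·0.135 + 1·0.165 + 3·0.1485 + 3·0.1815
 = 0 + 0 + 0.135 + 0.165 + 0.4455 + 0.5445
 = 1.29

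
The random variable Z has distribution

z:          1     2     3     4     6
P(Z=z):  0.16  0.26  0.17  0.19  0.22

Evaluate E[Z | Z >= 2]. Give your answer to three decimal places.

P(Z >= 2) = 0.26 + 0.17 + 0.19 + 0.22 = 0.84.
E[Z | Z >= 2] = [2·0.26 + 3·0.17 + 4·0.19 + 6·0.22] / 0.84
 = 3.11 / 0.84
 = 311/84

3.702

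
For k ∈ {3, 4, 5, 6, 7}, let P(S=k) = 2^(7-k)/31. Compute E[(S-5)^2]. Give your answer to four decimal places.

2.5161

E[(S-5)^2] = Σ (s-5)^2·P(S=s)
 = 4·16/31 + 1·8/31 + 0·4/31 + 1·2/31 + 4·1/31
 = 64/31 + 8/31 + 0 + 2/31 + 4/31
 = 78/31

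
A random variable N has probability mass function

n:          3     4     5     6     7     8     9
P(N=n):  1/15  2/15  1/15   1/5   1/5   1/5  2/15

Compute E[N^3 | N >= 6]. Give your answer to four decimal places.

424.6364

P(N >= 6) = 1/5 + 1/5 + 1/5 + 2/15 = 11/15.
E[N^3 | N >= 6] = [216·1/5 + 343·1/5 + 512·1/5 + 729·2/15] / (11/15)
 = 1557/5 / (11/15)
 = 4671/11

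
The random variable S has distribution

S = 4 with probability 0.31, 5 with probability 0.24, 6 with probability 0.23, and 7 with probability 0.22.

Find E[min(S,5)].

4.69

E[min(S,5)] = Σ min(s,5)·P(S=s)
 = 4·0.31 + 5·0.24 + 5·0.23 + 5·0.22
 = 1.24 + 1.2 + 1.15 + 1.1
 = 4.69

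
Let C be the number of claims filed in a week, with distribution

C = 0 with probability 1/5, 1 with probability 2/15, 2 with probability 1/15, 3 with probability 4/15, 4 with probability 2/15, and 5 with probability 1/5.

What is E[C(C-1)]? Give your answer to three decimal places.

7.333

E[C(C-1)] = Σ c(c-1)·P(C=c)
 = 0·1/5 + 0·2/15 + 2·1/15 + 6·4/15 + 12·2/15 + 20·1/5
 = 0 + 0 + 2/15 + 8/5 + 8/5 + 4
 = 22/3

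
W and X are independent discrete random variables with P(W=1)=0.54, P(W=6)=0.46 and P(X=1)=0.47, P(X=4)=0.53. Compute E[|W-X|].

E[|W-X|] = Σ_w Σ_x |w-x| · P(W=w)P(X=x)
 = 0·0.2538 + 3·0.2862 + 5·0.2162 + 2·0.2438
 = 0 + 0.8586 + 1.081 + 0.4876
 = 2.4272

2.4272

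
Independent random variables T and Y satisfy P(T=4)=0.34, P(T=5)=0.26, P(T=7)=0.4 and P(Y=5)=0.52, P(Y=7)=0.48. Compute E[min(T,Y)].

5.044

E[min(T,Y)] = Σ_t Σ_y min(t,y) · P(T=t)P(Y=y)
 = 4·0.1768 + 4·0.1632 + 5·0.1352 + 5·0.1248 + 5·0.208 + 7·0.192
 = 0.7072 + 0.6528 + 0.676 + 0.624 + 1.04 + 1.344
 = 5.044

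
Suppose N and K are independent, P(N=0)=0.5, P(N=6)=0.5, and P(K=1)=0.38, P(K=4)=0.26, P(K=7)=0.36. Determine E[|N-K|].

3.36

E[|N-K|] = Σ_n Σ_k |n-k| · P(N=n)P(K=k)
 = 1·0.19 + 4·0.13 + 7·0.18 + 5·0.19 + 2·0.13 + 1·0.18
 = 0.19 + 0.52 + 1.26 + 0.95 + 0.26 + 0.18
 = 3.36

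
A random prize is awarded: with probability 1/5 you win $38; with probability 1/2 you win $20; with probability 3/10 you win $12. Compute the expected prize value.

E[payout] = 38·1/5 + 20·1/2 + 12·3/10
 = 38/5 + 10 + 18/5
 = 106/5

21.2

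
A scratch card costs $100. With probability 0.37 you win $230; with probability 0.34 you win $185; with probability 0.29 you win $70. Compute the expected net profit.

E[payout] = 230·0.37 + 185·0.34 + 70·0.29
 = 85.1 + 62.9 + 20.3
 = 168.3
Net = 168.3 - 100 = 68.3

68.3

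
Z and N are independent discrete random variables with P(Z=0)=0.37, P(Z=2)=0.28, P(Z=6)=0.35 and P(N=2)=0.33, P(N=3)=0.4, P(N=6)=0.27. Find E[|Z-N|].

2.584

E[|Z-N|] = Σ_z Σ_n |z-n| · P(Z=z)P(N=n)
 = 2·0.1221 + 3·0.148 + 6·0.0999 + 0·0.0924 + 1·0.112 + 4·0.0756 + 4·0.1155 + 3·0.14 + 0·0.0945
 = 0.2442 + 0.444 + 0.5994 + 0 + 0.112 + 0.3024 + 0.462 + 0.42 + 0
 = 2.584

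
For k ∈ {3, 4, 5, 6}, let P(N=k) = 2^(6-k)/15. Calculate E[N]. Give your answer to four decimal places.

E[N] = Σ n·P(N=n)
 = 3·8/15 + 4·4/15 + 5·2/15 + 6·1/15
 = 8/5 + 16/15 + 2/3 + 2/5
 = 56/15

3.7333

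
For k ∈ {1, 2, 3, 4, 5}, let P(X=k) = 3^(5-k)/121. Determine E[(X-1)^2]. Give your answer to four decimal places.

E[(X-1)^2] = Σ (x-1)^2·P(X=x)
 = 0·81/121 + 1·27/121 + 4·9/121 + 9·3/121 + 16·1/121
 = 0 + 27/121 + 36/121 + 27/121 + 16/121
 = 106/121

0.8760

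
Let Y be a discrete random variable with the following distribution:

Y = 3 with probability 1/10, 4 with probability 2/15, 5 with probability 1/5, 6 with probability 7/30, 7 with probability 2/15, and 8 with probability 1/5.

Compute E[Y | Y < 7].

4.85

P(Y < 7) = 1/10 + 2/15 + 1/5 + 7/30 = 2/3.
E[Y | Y < 7] = [3·1/10 + 4·2/15 + 5·1/5 + 6·7/30] / (2/3)
 = 97/30 / (2/3)
 = 97/20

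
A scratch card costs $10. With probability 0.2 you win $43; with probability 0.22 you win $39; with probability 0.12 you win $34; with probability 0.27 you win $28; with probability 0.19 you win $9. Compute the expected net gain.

E[payout] = 43·0.2 + 39·0.22 + 34·0.12 + 28·0.27 + 9·0.19
 = 8.6 + 8.58 + 4.08 + 7.56 + 1.71
 = 30.53
Net = 30.53 - 10 = 20.53

20.53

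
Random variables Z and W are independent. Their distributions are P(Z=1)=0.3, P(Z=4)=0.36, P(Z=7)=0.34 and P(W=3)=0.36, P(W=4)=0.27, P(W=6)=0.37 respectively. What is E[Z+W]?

8.5

E[Z+W] = Σ_z Σ_w (z+w) · P(Z=z)P(W=w)
 = 4·0.108 + 5·0.081 + 7·0.111 + 7·0.1296 + 8·0.0972 + 10·0.1332 + 10·0.1224 + 11·0.0918 + 13·0.1258
 = 0.432 + 0.405 + 0.777 + 0.9072 + 0.7776 + 1.332 + 1.224 + 1.0098 + 1.6354
 = 8.5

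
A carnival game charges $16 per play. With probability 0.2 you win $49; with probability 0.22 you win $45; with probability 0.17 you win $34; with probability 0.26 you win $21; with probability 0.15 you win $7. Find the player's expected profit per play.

E[payout] = 49·0.2 + 45·0.22 + 34·0.17 + 21·0.26 + 7·0.15
 = 9.8 + 9.9 + 5.78 + 5.46 + 1.05
 = 31.99
Net = 31.99 - 16 = 15.99

15.99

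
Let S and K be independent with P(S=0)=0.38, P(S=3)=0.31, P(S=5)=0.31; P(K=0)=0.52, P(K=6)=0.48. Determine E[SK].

7.1424

E[SK] = Σ_s Σ_k sk · P(S=s)P(K=k)
 = 0·0.1976 + 0·0.1824 + 0·0.1612 + 18·0.1488 + 0·0.1612 + 30·0.1488
 = 0 + 0 + 0 + 2.6784 + 0 + 4.464
 = 7.1424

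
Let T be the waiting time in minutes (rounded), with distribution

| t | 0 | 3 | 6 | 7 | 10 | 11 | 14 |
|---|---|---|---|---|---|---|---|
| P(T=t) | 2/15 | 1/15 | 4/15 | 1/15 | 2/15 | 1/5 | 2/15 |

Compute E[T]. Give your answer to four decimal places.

E[T] = Σ t·P(T=t)
 = 0·2/15 + 3·1/15 + 6·4/15 + 7·1/15 + 10·2/15 + 11·1/5 + 14·2/15
 = 0 + 1/5 + 8/5 + 7/15 + 4/3 + 11/5 + 28/15
 = 23/3

7.6667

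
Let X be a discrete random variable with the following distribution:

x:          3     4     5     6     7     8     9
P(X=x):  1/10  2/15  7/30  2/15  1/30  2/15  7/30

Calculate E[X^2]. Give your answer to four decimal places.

E[X^2] = Σ x^2·P(X=x)
 = 9·1/10 + 16·2/15 + 25·7/30 + 36·2/15 + 49·1/30 + 64·2/15 + 81·7/30
 = 9/10 + 32/15 + 35/6 + 24/5 + 49/30 + 128/15 + 189/10
 = 641/15

42.7333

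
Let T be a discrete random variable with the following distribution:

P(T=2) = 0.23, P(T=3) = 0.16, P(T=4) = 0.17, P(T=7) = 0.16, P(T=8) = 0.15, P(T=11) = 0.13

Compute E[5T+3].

29.85

E[5T+3] = Σ (5t+3)·P(T=t)
 = 13·0.23 + 18·0.16 + 23·0.17 + 38·0.16 + 43·0.15 + 58·0.13
 = 2.99 + 2.88 + 3.91 + 6.08 + 6.45 + 7.54
 = 29.85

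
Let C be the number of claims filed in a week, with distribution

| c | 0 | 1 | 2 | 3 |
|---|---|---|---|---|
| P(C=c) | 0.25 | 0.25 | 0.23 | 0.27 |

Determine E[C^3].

9.38

E[C^3] = Σ c^3·P(C=c)
 = 0·0.25 + 1·0.25 + 8·0.23 + 27·0.27
 = 0 + 0.25 + 1.84 + 7.29
 = 9.38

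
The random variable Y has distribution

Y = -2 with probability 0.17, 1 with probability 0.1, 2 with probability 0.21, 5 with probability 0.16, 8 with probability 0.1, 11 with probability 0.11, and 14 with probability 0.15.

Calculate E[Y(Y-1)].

E[Y(Y-1)] = Σ y(y-1)·P(Y=y)
 = 6·0.17 + 0·0.1 + 2·0.21 + 20·0.16 + 56·0.1 + 110·0.11 + 182·0.15
 = 1.02 + 0 + 0.42 + 3.2 + 5.6 + 12.1 + 27.3
 = 49.64

49.64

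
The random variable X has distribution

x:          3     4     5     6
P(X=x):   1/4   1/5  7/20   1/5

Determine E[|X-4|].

E[|X-4|] = Σ |x-4|·P(X=x)
 = 1·1/4 + 0·1/5 + 1·7/20 + 2·1/5
 = 1/4 + 0 + 7/20 + 2/5
 = 1

1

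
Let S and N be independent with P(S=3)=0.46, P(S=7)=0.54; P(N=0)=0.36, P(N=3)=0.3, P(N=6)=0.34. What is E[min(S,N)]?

2.4708

E[min(S,N)] = Σ_s Σ_n min(s,n) · P(S=s)P(N=n)
 = 0·0.1656 + 3·0.138 + 3·0.1564 + 0·0.1944 + 3·0.162 + 6·0.1836
 = 0 + 0.414 + 0.4692 + 0 + 0.486 + 1.1016
 = 2.4708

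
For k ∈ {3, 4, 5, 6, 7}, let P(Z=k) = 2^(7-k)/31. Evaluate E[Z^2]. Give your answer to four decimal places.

E[Z^2] = Σ z^2·P(Z=z)
 = 9·16/31 + 16·8/31 + 25·4/31 + 36·2/31 + 49·1/31
 = 144/31 + 128/31 + 100/31 + 72/31 + 49/31
 = 493/31

15.9032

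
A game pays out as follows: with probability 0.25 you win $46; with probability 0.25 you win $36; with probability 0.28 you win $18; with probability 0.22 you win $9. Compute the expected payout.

E[payout] = 46·0.25 + 36·0.25 + 18·0.28 + 9·0.22
 = 11.5 + 9 + 5.04 + 1.98
 = 27.52

27.52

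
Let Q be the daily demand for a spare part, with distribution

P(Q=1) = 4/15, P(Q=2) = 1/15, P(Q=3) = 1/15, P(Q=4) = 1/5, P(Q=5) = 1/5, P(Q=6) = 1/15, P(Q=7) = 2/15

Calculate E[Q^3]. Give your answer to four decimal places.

E[Q^3] = Σ q^3·P(Q=q)
 = 1·4/15 + 8·1/15 + 27·1/15 + 64·1/5 + 125·1/5 + 216·1/15 + 343·2/15
 = 4/15 + 8/15 + 9/5 + 64/5 + 25 + 72/5 + 686/15
 = 1508/15

100.5333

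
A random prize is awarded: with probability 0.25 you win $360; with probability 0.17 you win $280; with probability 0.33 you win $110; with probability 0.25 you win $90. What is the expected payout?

196.4

E[payout] = 360·0.25 + 280·0.17 + 110·0.33 + 90·0.25
 = 90 + 47.6 + 36.3 + 22.5
 = 196.4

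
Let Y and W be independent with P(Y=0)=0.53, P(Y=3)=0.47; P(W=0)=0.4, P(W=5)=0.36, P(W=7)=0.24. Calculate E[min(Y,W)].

E[min(Y,W)] = Σ_y Σ_w min(y,w) · P(Y=y)P(W=w)
 = 0·0.212 + 0·0.1908 + 0·0.1272 + 0·0.188 + 3·0.1692 + 3·0.1128
 = 0 + 0 + 0 + 0 + 0.5076 + 0.3384
 = 0.846

0.846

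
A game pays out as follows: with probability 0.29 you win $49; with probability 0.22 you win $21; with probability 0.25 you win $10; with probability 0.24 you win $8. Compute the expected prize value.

E[payout] = 49·0.29 + 21·0.22 + 10·0.25 + 8·0.24
 = 14.21 + 4.62 + 2.5 + 1.92
 = 23.25

23.25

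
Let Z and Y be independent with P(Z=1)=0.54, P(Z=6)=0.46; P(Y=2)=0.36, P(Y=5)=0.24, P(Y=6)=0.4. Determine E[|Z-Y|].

E[|Z-Y|] = Σ_z Σ_y |z-y| · P(Z=z)P(Y=y)
 = 1·0.1944 + 4·0.1296 + 5·0.216 + 4·0.1656 + 1·0.1104 + 0·0.184
 = 0.1944 + 0.5184 + 1.08 + 0.6624 + 0.1104 + 0
 = 2.5656

2.5656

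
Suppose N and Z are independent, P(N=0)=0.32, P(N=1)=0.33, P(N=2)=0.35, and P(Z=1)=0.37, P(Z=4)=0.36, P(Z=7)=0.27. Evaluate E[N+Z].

E[N+Z] = Σ_n Σ_z (n+z) · P(N=n)P(Z=z)
 = 1·0.1184 + 4·0.1152 + 7·0.0864 + 2·0.1221 + 5·0.1188 + 8·0.0891 + 3·0.1295 + 6·0.126 + 9·0.0945
 = 0.1184 + 0.4608 + 0.6048 + 0.2442 + 0.594 + 0.7128 + 0.3885 + 0.756 + 0.8505
 = 4.73

4.73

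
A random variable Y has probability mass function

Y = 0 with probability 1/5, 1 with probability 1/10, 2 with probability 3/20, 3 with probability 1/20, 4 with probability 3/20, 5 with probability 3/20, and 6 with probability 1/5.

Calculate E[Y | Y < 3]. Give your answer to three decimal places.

P(Y < 3) = 1/5 + 1/10 + 3/20 = 9/20.
E[Y | Y < 3] = [0·1/5 + 1·1/10 + 2·3/20] / (9/20)
 = 2/5 / (9/20)
 = 8/9

0.889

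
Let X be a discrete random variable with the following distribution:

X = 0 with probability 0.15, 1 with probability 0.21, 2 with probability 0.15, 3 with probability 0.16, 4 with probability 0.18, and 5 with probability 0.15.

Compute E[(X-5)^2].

9.28

E[(X-5)^2] = Σ (x-5)^2·P(X=x)
 = 25·0.15 + 16·0.21 + 9·0.15 + 4·0.16 + 1·0.18 + 0·0.15
 = 3.75 + 3.36 + 1.35 + 0.64 + 0.18 + 0
 = 9.28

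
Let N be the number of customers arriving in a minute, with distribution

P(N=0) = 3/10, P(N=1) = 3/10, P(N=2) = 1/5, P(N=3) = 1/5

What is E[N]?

1.3

E[N] = Σ n·P(N=n)
 = 0·3/10 + 1·3/10 + 2·1/5 + 3·1/5
 = 0 + 3/10 + 2/5 + 3/5
 = 13/10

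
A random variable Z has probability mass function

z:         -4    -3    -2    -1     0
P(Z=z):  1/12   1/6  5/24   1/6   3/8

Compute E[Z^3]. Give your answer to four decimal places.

E[Z^3] = Σ z^3·P(Z=z)
 = (-64)·1/12 + (-27)·1/6 + (-8)·5/24 + (-1)·1/6 + 0·3/8
 = (-16/3) + (-9/2) + (-5/3) + (-1/6) + 0
 = -35/3

-11.6667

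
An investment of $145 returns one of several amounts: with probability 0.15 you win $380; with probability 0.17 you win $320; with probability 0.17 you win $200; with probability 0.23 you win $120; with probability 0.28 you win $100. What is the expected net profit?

E[payout] = 380·0.15 + 320·0.17 + 200·0.17 + 120·0.23 + 100·0.28
 = 57 + 54.4 + 34 + 27.6 + 28
 = 201
Net = 201 - 145 = 56

56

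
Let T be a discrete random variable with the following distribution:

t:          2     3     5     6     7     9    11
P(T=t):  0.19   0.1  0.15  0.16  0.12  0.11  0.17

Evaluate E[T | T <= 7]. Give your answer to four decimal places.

4.4861

P(T <= 7) = 0.19 + 0.1 + 0.15 + 0.16 + 0.12 = 0.72.
E[T | T <= 7] = [2·0.19 + 3·0.1 + 5·0.15 + 6·0.16 + 7·0.12] / 0.72
 = 3.23 / 0.72
 = 323/72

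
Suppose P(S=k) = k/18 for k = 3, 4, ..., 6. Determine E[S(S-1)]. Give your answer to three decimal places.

19.222

E[S(S-1)] = Σ s(s-1)·P(S=s)
 = 6·1/6 + 12·2/9 + 20·5/18 + 30·1/3
 = 1 + 8/3 + 50/9 + 10
 = 173/9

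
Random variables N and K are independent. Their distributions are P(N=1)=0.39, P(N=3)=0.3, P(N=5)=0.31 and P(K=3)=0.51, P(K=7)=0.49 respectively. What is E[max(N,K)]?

5.2762

E[max(N,K)] = Σ_n Σ_k max(n,k) · P(N=n)P(K=k)
 = 3·0.1989 + 7·0.1911 + 3·0.153 + 7·0.147 + 5·0.1581 + 7·0.1519
 = 0.5967 + 1.3377 + 0.459 + 1.029 + 0.7905 + 1.0633
 = 5.2762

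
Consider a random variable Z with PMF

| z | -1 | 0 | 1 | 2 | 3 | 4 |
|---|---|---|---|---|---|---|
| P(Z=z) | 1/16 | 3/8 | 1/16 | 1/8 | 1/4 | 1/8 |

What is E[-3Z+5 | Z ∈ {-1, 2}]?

2

P(Z ∈ {-1, 2}) = 1/16 + 1/8 = 3/16.
E[-3Z+5 | Z ∈ {-1, 2}] = [8·1/16 + (-1)·1/8] / (3/16)
 = 3/8 / (3/16)
 = 2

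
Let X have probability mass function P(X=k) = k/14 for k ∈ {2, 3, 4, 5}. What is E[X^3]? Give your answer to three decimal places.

E[X^3] = Σ x^3·P(X=x)
 = 8·1/7 + 27·3/14 + 64·2/7 + 125·5/14
 = 8/7 + 81/14 + 128/7 + 625/14
 = 489/7

69.857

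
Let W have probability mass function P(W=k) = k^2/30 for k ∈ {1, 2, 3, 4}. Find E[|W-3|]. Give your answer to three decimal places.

0.733

E[|W-3|] = Σ |w-3|·P(W=w)
 = 2·1/30 + 1·2/15 + 0·3/10 + 1·8/15
 = 1/15 + 2/15 + 0 + 8/15
 = 11/15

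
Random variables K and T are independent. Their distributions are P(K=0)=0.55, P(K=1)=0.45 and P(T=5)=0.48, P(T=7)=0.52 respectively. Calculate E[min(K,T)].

0.45

E[min(K,T)] = Σ_k Σ_t min(k,t) · P(K=k)P(T=t)
 = 0·0.264 + 0·0.286 + 1·0.216 + 1·0.234
 = 0 + 0 + 0.216 + 0.234
 = 0.45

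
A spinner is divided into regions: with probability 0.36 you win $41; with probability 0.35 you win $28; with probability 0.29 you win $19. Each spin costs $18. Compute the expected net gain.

E[payout] = 41·0.36 + 28·0.35 + 19·0.29
 = 14.76 + 9.8 + 5.51
 = 30.07
Net = 30.07 - 18 = 12.07

12.07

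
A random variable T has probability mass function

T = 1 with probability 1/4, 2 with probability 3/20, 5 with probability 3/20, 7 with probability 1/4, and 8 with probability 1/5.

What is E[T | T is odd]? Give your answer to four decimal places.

P(T is odd) = 1/4 + 3/20 + 1/4 = 13/20.
E[T | T is odd] = [1·1/4 + 5·3/20 + 7·1/4] / (13/20)
 = 11/4 / (13/20)
 = 55/13

4.2308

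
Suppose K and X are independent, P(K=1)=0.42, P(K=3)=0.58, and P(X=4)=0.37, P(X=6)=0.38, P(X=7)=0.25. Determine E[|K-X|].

E[|K-X|] = Σ_k Σ_x |k-x| · P(K=k)P(X=x)
 = 3·0.1554 + 5·0.1596 + 6·0.105 + 1·0.2146 + 3·0.2204 + 4·0.145
 = 0.4662 + 0.798 + 0.63 + 0.2146 + 0.6612 + 0.58
 = 3.35

3.35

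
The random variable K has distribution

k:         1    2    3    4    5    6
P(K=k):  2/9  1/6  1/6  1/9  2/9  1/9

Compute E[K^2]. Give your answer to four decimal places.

13.7222

E[K^2] = Σ k^2·P(K=k)
 = 1·2/9 + 4·1/6 + 9·1/6 + 16·1/9 + 25·2/9 + 36·1/9
 = 2/9 + 2/3 + 3/2 + 16/9 + 50/9 + 4
 = 247/18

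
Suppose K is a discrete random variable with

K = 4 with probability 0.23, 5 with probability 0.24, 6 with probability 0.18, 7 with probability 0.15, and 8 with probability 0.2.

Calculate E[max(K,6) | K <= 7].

6.1875

P(K <= 7) = 0.23 + 0.24 + 0.18 + 0.15 = 0.8.
E[max(K,6) | K <= 7] = [6·0.23 + 6·0.24 + 6·0.18 + 7·0.15] / 0.8
 = 4.95 / 0.8
 = 99/16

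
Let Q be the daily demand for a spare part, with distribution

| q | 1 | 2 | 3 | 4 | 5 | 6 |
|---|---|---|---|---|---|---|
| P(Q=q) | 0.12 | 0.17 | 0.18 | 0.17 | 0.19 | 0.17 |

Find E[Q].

3.65

E[Q] = Σ q·P(Q=q)
 = 1·0.12 + 2·0.17 + 3·0.18 + 4·0.17 + 5·0.19 + 6·0.17
 = 0.12 + 0.34 + 0.54 + 0.68 + 0.95 + 1.02
 = 3.65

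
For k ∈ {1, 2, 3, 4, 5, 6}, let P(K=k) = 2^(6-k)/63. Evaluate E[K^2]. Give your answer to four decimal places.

5.0476

E[K^2] = Σ k^2·P(K=k)
 = 1·32/63 + 4·16/63 + 9·8/63 + 16·4/63 + 25·2/63 + 36·1/63
 = 32/63 + 64/63 + 8/7 + 64/63 + 50/63 + 4/7
 = 106/21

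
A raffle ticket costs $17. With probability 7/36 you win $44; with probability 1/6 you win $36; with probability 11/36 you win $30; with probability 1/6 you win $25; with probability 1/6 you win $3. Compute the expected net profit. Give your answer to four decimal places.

11.3889

E[payout] = 44·7/36 + 36·1/6 + 30·11/36 + 25·1/6 + 3·1/6
 = 77/9 + 6 + 55/6 + 25/6 + 1/2
 = 511/18
Net = 511/18 - 17 = 205/18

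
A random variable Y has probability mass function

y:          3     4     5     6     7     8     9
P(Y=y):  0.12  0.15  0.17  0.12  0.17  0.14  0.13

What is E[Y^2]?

E[Y^2] = Σ y^2·P(Y=y)
 = 9·0.12 + 16·0.15 + 25·0.17 + 36·0.12 + 49·0.17 + 64·0.14 + 81·0.13
 = 1.08 + 2.4 + 4.25 + 4.32 + 8.33 + 8.96 + 10.53
 = 39.87

39.87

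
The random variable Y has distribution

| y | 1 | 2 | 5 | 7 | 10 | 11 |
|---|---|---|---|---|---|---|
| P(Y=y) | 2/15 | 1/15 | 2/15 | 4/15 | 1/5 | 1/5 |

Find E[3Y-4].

17

E[3Y-4] = Σ (3y-4)·P(Y=y)
 = (-1)·2/15 + 2·1/15 + 11·2/15 + 17·4/15 + 26·1/5 + 29·1/5
 = (-2/15) + 2/15 + 22/15 + 68/15 + 26/5 + 29/5
 = 17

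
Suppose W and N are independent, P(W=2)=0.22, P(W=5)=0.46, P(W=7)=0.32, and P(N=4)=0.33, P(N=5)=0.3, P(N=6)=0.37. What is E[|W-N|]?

1.618

E[|W-N|] = Σ_w Σ_n |w-n| · P(W=w)P(N=n)
 = 2·0.0726 + 3·0.066 + 4·0.0814 + 1·0.1518 + 0·0.138 + 1·0.1702 + 3·0.1056 + 2·0.096 + 1·0.1184
 = 0.1452 + 0.198 + 0.3256 + 0.1518 + 0 + 0.1702 + 0.3168 + 0.192 + 0.1184
 = 1.618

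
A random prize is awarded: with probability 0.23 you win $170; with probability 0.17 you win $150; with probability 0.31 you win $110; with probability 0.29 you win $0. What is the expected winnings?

E[payout] = 170·0.23 + 150·0.17 + 110·0.31 + 0·0.29
 = 39.1 + 25.5 + 34.1 + 0
 = 98.7

98.7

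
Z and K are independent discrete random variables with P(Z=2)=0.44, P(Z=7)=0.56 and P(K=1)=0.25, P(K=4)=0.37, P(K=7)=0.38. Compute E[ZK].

21.072

E[ZK] = Σ_z Σ_k zk · P(Z=z)P(K=k)
 = 2·0.11 + 8·0.1628 + 14·0.1672 + 7·0.14 + 28·0.2072 + 49·0.2128
 = 0.22 + 1.3024 + 2.3408 + 0.98 + 5.8016 + 10.4272
 = 21.072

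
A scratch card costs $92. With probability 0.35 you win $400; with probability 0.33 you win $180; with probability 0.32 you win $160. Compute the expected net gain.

E[payout] = 400·0.35 + 180·0.33 + 160·0.32
 = 140 + 59.4 + 51.2
 = 250.6
Net = 250.6 - 92 = 158.6

158.6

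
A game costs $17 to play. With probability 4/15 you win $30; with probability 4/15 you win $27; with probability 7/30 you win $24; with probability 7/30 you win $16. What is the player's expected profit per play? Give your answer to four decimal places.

7.5333

E[payout] = 30·4/15 + 27·4/15 + 24·7/30 + 16·7/30
 = 8 + 36/5 + 28/5 + 56/15
 = 368/15
Net = 368/15 - 17 = 113/15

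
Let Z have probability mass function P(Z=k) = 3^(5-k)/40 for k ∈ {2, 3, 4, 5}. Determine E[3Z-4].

3.35

E[3Z-4] = Σ (3z-4)·P(Z=z)
 = 2·27/40 + 5·9/40 + 8·3/40 + 11·1/40
 = 27/20 + 9/8 + 3/5 + 11/40
 = 67/20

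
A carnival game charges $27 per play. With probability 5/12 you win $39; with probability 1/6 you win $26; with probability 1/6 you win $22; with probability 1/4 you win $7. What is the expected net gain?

E[payout] = 39·5/12 + 26·1/6 + 22·1/6 + 7·1/4
 = 65/4 + 13/3 + 11/3 + 7/4
 = 26
Net = 26 - 27 = -1

-1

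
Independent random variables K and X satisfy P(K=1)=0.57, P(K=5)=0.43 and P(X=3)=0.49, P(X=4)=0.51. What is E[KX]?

9.5472

E[KX] = Σ_k Σ_x kx · P(K=k)P(X=x)
 = 3·0.2793 + 4·0.2907 + 15·0.2107 + 20·0.2193
 = 0.8379 + 1.1628 + 3.1605 + 4.386
 = 9.5472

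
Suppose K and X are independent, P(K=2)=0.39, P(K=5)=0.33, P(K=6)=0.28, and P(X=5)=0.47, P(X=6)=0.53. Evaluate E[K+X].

9.64

E[K+X] = Σ_k Σ_x (k+x) · P(K=k)P(X=x)
 = 7·0.1833 + 8·0.2067 + 10·0.1551 + 11·0.1749 + 11·0.1316 + 12·0.1484
 = 1.2831 + 1.6536 + 1.551 + 1.9239 + 1.4476 + 1.7808
 = 9.64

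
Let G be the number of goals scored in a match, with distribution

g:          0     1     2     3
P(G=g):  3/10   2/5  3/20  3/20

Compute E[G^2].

E[G^2] = Σ g^2·P(G=g)
 = 0·3/10 + 1·2/5 + 4·3/20 + 9·3/20
 = 0 + 2/5 + 3/5 + 27/20
 = 47/20

2.35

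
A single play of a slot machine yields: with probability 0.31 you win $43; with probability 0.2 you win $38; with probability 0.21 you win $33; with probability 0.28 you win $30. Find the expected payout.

36.26

E[payout] = 43·0.31 + 38·0.2 + 33·0.21 + 30·0.28
 = 13.33 + 7.6 + 6.93 + 8.4
 = 36.26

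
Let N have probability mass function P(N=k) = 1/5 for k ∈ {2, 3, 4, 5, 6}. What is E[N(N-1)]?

14

E[N(N-1)] = Σ n(n-1)·P(N=n)
 = 2·1/5 + 6·1/5 + 12·1/5 + 20·1/5 + 30·1/5
 = 2/5 + 6/5 + 12/5 + 4 + 6
 = 14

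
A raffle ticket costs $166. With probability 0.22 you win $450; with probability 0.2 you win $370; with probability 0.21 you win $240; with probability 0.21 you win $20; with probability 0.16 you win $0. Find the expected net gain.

E[payout] = 450·0.22 + 370·0.2 + 240·0.21 + 20·0.21 + 0·0.16
 = 99 + 74 + 50.4 + 4.2 + 0
 = 227.6
Net = 227.6 - 166 = 61.6

61.6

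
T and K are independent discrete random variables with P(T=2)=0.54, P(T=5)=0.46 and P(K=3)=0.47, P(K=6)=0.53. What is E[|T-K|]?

2.0748

E[|T-K|] = Σ_t Σ_k |t-k| · P(T=t)P(K=k)
 = 1·0.2538 + 4·0.2862 + 2·0.2162 + 1·0.2438
 = 0.2538 + 1.1448 + 0.4324 + 0.2438
 = 2.0748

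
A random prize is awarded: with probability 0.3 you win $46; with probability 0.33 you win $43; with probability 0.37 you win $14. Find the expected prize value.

33.17

E[payout] = 46·0.3 + 43·0.33 + 14·0.37
 = 13.8 + 14.19 + 5.18
 = 33.17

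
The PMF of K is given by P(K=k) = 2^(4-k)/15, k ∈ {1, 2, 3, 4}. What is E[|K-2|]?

E[|K-2|] = Σ |k-2|·P(K=k)
 = 1·8/15 + 0·4/15 + 1·2/15 + 2·1/15
 = 8/15 + 0 + 2/15 + 2/15
 = 4/5

0.8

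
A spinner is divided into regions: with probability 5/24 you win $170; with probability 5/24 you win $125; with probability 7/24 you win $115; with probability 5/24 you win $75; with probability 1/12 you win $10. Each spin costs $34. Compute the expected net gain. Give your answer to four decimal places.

77.4583

E[payout] = 170·5/24 + 125·5/24 + 115·7/24 + 75·5/24 + 10·1/12
 = 425/12 + 625/24 + 805/24 + 125/8 + 5/6
 = 2675/24
Net = 2675/24 - 34 = 1859/24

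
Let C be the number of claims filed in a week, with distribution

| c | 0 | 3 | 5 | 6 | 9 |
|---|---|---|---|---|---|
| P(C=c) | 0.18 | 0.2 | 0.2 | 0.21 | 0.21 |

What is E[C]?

E[C] = Σ c·P(C=c)
 = 0·0.18 + 3·0.2 + 5·0.2 + 6·0.21 + 9·0.21
 = 0 + 0.6 + 1 + 1.26 + 1.89
 = 4.75

4.75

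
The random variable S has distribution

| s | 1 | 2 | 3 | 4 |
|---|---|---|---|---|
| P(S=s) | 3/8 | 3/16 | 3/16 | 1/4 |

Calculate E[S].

E[S] = Σ s·P(S=s)
 = 1·3/8 + 2·3/16 + 3·3/16 + 4·1/4
 = 3/8 + 3/8 + 9/16 + 1
 = 37/16

2.3125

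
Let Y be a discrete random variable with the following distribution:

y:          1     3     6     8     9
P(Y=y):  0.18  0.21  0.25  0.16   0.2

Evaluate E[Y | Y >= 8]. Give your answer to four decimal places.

8.5556

P(Y >= 8) = 0.16 + 0.2 = 0.36.
E[Y | Y >= 8] = [8·0.16 + 9·0.2] / 0.36
 = 3.08 / 0.36
 = 77/9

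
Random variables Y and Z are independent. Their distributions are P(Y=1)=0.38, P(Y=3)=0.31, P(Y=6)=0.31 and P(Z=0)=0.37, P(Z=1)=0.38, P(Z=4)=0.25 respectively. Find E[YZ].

E[YZ] = Σ_y Σ_z yz · P(Y=y)P(Z=z)
 = 0·0.1406 + 1·0.1444 + 4·0.095 + 0·0.1147 + 3·0.1178 + 12·0.0775 + 0·0.1147 + 6·0.1178 + 24·0.0775
 = 0 + 0.1444 + 0.38 + 0 + 0.3534 + 0.93 + 0 + 0.7068 + 1.86
 = 4.3746

4.3746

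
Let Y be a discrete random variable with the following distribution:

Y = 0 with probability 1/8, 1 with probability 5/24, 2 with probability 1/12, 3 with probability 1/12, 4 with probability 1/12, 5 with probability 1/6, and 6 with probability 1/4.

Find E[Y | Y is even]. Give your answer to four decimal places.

P(Y is even) = 1/8 + 1/12 + 1/12 + 1/4 = 13/24.
E[Y | Y is even] = [0·1/8 + 2·1/12 + 4·1/12 + 6·1/4] / (13/24)
 = 2 / (13/24)
 = 48/13

3.6923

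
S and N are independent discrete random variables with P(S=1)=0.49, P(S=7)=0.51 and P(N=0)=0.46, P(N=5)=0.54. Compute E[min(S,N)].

1.6416

E[min(S,N)] = Σ_s Σ_n min(s,n) · P(S=s)P(N=n)
 = 0·0.2254 + 1·0.2646 + 0·0.2346 + 5·0.2754
 = 0 + 0.2646 + 0 + 1.377
 = 1.6416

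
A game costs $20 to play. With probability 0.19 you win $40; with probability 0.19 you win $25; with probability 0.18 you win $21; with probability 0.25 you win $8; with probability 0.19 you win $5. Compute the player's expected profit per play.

E[payout] = 40·0.19 + 25·0.19 + 21·0.18 + 8·0.25 + 5·0.19
 = 7.6 + 4.75 + 3.78 + 2 + 0.95
 = 19.08
Net = 19.08 - 20 = -0.92

-0.92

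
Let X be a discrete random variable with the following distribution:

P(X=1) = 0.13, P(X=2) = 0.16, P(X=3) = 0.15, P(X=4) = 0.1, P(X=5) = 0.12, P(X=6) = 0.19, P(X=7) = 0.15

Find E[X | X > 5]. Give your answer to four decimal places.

6.4412

P(X > 5) = 0.19 + 0.15 = 0.34.
E[X | X > 5] = [6·0.19 + 7·0.15] / 0.34
 = 2.19 / 0.34
 = 219/34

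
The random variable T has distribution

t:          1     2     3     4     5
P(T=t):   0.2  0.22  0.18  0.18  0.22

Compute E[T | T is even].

P(T is even) = 0.22 + 0.18 = 0.4.
E[T | T is even] = [2·0.22 + 4·0.18] / 0.4
 = 1.16 / 0.4
 = 29/10

2.9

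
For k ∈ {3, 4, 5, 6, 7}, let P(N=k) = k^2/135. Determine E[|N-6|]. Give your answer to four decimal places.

E[|N-6|] = Σ |n-6|·P(N=n)
 = 3·1/15 + 2·16/135 + 1·5/27 + 0·4/15 + 1·49/135
 = 1/5 + 32/135 + 5/27 + 0 + 49/135
 = 133/135

0.9852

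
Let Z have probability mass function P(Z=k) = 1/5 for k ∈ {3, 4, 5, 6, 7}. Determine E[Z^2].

E[Z^2] = Σ z^2·P(Z=z)
 = 9·1/5 + 16·1/5 + 25·1/5 + 36·1/5 + 49·1/5
 = 9/5 + 16/5 + 5 + 36/5 + 49/5
 = 27

27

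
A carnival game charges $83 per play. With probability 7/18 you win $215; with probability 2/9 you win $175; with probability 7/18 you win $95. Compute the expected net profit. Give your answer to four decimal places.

E[payout] = 215·7/18 + 175·2/9 + 95·7/18
 = 1505/18 + 350/9 + 665/18
 = 1435/9
Net = 1435/9 - 83 = 688/9

76.4444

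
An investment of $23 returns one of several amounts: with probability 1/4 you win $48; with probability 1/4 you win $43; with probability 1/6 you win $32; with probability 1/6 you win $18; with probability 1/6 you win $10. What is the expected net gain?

E[payout] = 48·1/4 + 43·1/4 + 32·1/6 + 18·1/6 + 10·1/6
 = 12 + 43/4 + 16/3 + 3 + 5/3
 = 131/4
Net = 131/4 - 23 = 39/4

9.75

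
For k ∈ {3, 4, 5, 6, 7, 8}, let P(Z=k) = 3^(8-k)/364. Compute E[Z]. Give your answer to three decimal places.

E[Z] = Σ z·P(Z=z)
 = 3·243/364 + 4·81/364 + 5·27/364 + 6·9/364 + 7·3/364 + 8·1/364
 = 729/364 + 81/91 + 135/364 + 27/182 + 3/52 + 2/91
 = 1271/364

3.492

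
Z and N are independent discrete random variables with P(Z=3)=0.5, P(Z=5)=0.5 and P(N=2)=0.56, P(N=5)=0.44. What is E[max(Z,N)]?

E[max(Z,N)] = Σ_z Σ_n max(z,n) · P(Z=z)P(N=n)
 = 3·0.28 + 5·0.22 + 5·0.28 + 5·0.22
 = 0.84 + 1.1 + 1.4 + 1.1
 = 4.44

4.44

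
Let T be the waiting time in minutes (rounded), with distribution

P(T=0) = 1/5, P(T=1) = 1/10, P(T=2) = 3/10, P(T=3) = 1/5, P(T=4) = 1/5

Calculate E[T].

2.1

E[T] = Σ t·P(T=t)
 = 0·1/5 + 1·1/10 + 2·3/10 + 3·1/5 + 4·1/5
 = 0 + 1/10 + 3/5 + 3/5 + 4/5
 = 21/10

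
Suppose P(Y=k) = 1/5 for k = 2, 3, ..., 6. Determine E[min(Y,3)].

E[min(Y,3)] = Σ min(y,3)·P(Y=y)
 = 2·1/5 + 3·1/5 + 3·1/5 + 3·1/5 + 3·1/5
 = 2/5 + 3/5 + 3/5 + 3/5 + 3/5
 = 14/5

2.8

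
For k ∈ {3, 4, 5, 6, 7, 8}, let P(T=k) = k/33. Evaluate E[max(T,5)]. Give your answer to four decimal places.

6.3333

E[max(T,5)] = Σ max(t,5)·P(T=t)
 = 5·1/11 + 5·4/33 + 5·5/33 + 6·2/11 + 7·7/33 + 8·8/33
 = 5/11 + 20/33 + 25/33 + 12/11 + 49/33 + 64/33
 = 19/3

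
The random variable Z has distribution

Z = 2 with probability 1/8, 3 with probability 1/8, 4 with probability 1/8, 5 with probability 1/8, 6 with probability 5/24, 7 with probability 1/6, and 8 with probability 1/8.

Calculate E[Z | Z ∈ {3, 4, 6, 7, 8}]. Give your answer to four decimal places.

P(Z ∈ {3, 4, 6, 7, 8}) = 1/8 + 1/8 + 5/24 + 1/6 + 1/8 = 3/4.
E[Z | Z ∈ {3, 4, 6, 7, 8}] = [3·1/8 + 4·1/8 + 6·5/24 + 7·1/6 + 8·1/8] / (3/4)
 = 103/24 / (3/4)
 = 103/18

5.7222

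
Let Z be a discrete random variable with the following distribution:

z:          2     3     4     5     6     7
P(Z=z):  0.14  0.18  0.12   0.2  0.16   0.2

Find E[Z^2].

24.66

E[Z^2] = Σ z^2·P(Z=z)
 = 4·0.14 + 9·0.18 + 16·0.12 + 25·0.2 + 36·0.16 + 49·0.2
 = 0.56 + 1.62 + 1.92 + 5 + 5.76 + 9.8
 = 24.66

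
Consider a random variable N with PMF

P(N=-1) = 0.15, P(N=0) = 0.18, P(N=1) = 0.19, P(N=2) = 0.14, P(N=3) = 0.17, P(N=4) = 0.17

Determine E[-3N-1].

-5.53

E[-3N-1] = Σ (-3n-1)·P(N=n)
 = 2·0.15 + (-1)·0.18 + (-4)·0.19 + (-7)·0.14 + (-10)·0.17 + (-13)·0.17
 = 0.3 + (-0.18) + (-0.76) + (-0.98) + (-1.7) + (-2.21)
 = -5.53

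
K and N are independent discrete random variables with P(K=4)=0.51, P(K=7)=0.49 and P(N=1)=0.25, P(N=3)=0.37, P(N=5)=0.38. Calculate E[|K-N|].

2.5976

E[|K-N|] = Σ_k Σ_n |k-n| · P(K=k)P(N=n)
 = 3·0.1275 + 1·0.1887 + 1·0.1938 + 6·0.1225 + 4·0.1813 + 2·0.1862
 = 0.3825 + 0.1887 + 0.1938 + 0.735 + 0.7252 + 0.3724
 = 2.5976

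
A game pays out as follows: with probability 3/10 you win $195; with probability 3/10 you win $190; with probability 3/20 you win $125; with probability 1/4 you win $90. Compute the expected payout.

E[payout] = 195·3/10 + 190·3/10 + 125·3/20 + 90·1/4
 = 117/2 + 57 + 75/4 + 45/2
 = 627/4

156.75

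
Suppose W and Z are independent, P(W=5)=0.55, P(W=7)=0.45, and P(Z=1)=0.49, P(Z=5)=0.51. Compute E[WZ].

17.936

E[WZ] = Σ_w Σ_z wz · P(W=w)P(Z=z)
 = 5·0.2695 + 25·0.2805 + 7·0.2205 + 35·0.2295
 = 1.3475 + 7.0125 + 1.5435 + 8.0325
 = 17.936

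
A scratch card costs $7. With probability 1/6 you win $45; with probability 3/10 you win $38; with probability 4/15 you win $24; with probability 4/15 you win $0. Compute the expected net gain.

18.3

E[payout] = 45·1/6 + 38·3/10 + 24·4/15 + 0·4/15
 = 15/2 + 57/5 + 32/5 + 0
 = 253/10
Net = 253/10 - 7 = 183/10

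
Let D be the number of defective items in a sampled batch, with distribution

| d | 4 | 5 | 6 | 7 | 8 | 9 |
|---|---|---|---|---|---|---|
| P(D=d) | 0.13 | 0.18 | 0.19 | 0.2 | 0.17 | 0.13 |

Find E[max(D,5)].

E[max(D,5)] = Σ max(d,5)·P(D=d)
 = 5·0.13 + 5·0.18 + 6·0.19 + 7·0.2 + 8·0.17 + 9·0.13
 = 0.65 + 0.9 + 1.14 + 1.4 + 1.36 + 1.17
 = 6.62

6.62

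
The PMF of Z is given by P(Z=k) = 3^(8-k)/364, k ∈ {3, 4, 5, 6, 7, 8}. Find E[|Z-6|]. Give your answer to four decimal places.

E[|Z-6|] = Σ |z-6|·P(Z=z)
 = 3·243/364 + 2·81/364 + 1·27/364 + 0·9/364 + 1·3/364 + 2·1/364
 = 729/364 + 81/182 + 27/364 + 0 + 3/364 + 1/182
 = 71/28

2.5357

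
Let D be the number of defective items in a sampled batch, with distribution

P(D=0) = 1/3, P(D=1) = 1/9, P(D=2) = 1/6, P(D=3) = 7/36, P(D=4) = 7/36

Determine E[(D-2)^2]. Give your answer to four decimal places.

E[(D-2)^2] = Σ (d-2)^2·P(D=d)
 = 4·1/3 + 1·1/9 + 0·1/6 + 1·7/36 + 4·7/36
 = 4/3 + 1/9 + 0 + 7/36 + 7/9
 = 29/12

2.4167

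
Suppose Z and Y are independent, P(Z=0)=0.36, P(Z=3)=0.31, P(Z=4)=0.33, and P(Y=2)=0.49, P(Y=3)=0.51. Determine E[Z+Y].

E[Z+Y] = Σ_z Σ_y (z+y) · P(Z=z)P(Y=y)
 = 2·0.1764 + 3·0.1836 + 5·0.1519 + 6·0.1581 + 6·0.1617 + 7·0.1683
 = 0.3528 + 0.5508 + 0.7595 + 0.9486 + 0.9702 + 1.1781
 = 4.76

4.76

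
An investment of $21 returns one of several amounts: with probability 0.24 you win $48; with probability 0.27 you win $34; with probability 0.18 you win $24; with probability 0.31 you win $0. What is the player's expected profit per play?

E[payout] = 48·0.24 + 34·0.27 + 24·0.18 + 0·0.31
 = 11.52 + 9.18 + 4.32 + 0
 = 25.02
Net = 25.02 - 21 = 4.02

4.02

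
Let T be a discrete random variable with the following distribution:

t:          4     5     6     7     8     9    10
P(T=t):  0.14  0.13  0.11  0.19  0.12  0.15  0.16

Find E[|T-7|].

1.69

E[|T-7|] = Σ |t-7|·P(T=t)
 = 3·0.14 + 2·0.13 + 1·0.11 + 0·0.19 + 1·0.12 + 2·0.15 + 3·0.16
 = 0.42 + 0.26 + 0.11 + 0 + 0.12 + 0.3 + 0.48
 = 1.69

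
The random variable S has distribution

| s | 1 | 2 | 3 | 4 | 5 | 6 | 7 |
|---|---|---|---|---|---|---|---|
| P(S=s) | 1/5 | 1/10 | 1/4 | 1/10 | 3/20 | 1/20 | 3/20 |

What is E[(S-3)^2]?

E[(S-3)^2] = Σ (s-3)^2·P(S=s)
 = 4·1/5 + 1·1/10 + 0·1/4 + 1·1/10 + 4·3/20 + 9·1/20 + 16·3/20
 = 4/5 + 1/10 + 0 + 1/10 + 3/5 + 9/20 + 12/5
 = 89/20

4.45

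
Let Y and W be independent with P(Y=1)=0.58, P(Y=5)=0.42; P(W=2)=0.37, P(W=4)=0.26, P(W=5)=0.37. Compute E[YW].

E[YW] = Σ_y Σ_w yw · P(Y=y)P(W=w)
 = 2·0.2146 + 4·0.1508 + 5·0.2146 + 10·0.1554 + 20·0.1092 + 25·0.1554
 = 0.4292 + 0.6032 + 1.073 + 1.554 + 2.184 + 3.885
 = 9.7284

9.7284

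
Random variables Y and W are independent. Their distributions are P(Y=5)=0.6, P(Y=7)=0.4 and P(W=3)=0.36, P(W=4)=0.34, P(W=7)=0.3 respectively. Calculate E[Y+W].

10.34

E[Y+W] = Σ_y Σ_w (y+w) · P(Y=y)P(W=w)
 = 8·0.216 + 9·0.204 + 12·0.18 + 10·0.144 + 11·0.136 + 14·0.12
 = 1.728 + 1.836 + 2.16 + 1.44 + 1.496 + 1.68
 = 10.34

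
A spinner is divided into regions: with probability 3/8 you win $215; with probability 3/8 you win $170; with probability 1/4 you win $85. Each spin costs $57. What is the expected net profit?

108.625

E[payout] = 215·3/8 + 170·3/8 + 85·1/4
 = 645/8 + 255/4 + 85/4
 = 1325/8
Net = 1325/8 - 57 = 869/8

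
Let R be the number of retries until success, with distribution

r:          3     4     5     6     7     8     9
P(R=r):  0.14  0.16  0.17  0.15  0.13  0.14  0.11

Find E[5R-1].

E[5R-1] = Σ (5r-1)·P(R=r)
 = 14·0.14 + 19·0.16 + 24·0.17 + 29·0.15 + 34·0.13 + 39·0.14 + 44·0.11
 = 1.96 + 3.04 + 4.08 + 4.35 + 4.42 + 5.46 + 4.84
 = 28.15

28.15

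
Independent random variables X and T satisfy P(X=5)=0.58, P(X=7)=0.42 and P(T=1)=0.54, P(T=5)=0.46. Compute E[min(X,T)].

2.84

E[min(X,T)] = Σ_x Σ_t min(x,t) · P(X=x)P(T=t)
 = 1·0.3132 + 5·0.2668 + 1·0.2268 + 5·0.1932
 = 0.3132 + 1.334 + 0.2268 + 0.966
 = 2.84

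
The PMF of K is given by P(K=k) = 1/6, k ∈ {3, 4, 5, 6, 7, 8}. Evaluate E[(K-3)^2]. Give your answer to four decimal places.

9.1667

E[(K-3)^2] = Σ (k-3)^2·P(K=k)
 = 0·1/6 + 1·1/6 + 4·1/6 + 9·1/6 + 16·1/6 + 25·1/6
 = 0 + 1/6 + 2/3 + 3/2 + 8/3 + 25/6
 = 55/6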